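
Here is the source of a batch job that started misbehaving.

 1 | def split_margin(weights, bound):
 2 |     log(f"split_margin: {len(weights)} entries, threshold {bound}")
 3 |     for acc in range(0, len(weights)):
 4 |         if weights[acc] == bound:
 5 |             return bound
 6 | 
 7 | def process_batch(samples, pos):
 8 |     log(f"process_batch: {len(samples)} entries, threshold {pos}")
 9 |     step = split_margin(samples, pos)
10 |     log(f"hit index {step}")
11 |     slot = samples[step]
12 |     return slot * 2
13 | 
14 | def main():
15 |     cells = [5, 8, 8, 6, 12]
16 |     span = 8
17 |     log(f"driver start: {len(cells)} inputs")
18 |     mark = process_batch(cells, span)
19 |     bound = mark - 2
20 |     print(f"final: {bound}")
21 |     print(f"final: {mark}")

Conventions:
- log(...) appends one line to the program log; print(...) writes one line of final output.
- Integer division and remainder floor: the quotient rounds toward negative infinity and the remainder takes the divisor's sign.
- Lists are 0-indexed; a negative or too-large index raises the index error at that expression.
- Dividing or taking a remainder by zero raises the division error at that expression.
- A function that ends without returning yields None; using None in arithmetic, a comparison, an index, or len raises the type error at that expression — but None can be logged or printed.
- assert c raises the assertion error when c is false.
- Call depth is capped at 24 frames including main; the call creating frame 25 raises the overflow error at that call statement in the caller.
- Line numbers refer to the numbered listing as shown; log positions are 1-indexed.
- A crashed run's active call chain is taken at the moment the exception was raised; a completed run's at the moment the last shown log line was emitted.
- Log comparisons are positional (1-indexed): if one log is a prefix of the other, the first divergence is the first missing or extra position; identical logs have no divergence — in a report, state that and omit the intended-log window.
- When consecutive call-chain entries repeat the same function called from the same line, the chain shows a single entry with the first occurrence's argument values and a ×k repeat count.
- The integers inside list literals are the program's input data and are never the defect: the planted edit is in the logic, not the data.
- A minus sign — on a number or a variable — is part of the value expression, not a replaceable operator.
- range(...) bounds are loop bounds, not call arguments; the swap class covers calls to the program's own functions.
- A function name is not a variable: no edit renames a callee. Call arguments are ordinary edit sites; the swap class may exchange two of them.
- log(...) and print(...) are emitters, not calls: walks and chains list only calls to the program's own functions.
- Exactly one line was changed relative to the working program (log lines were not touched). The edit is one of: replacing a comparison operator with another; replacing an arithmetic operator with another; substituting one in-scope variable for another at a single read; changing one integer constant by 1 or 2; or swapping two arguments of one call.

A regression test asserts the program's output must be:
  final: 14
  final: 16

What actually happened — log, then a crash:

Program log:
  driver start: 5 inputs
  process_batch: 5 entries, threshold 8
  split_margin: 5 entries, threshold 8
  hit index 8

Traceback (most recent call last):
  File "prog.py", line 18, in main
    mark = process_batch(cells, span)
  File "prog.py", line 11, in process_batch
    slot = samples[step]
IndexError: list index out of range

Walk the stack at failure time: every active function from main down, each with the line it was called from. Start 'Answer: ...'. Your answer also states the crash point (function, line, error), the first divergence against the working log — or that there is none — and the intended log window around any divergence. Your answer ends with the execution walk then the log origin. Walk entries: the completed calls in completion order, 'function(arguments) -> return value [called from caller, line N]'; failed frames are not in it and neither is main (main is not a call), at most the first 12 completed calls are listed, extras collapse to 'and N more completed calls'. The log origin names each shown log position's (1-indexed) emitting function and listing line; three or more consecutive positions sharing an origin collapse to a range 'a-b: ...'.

Answer: main -> process_batch (called at line 18).
Key fact: Position 4 is the first bad log line: 'hit index 8' should read 'hit index 1'.
Crash: process_batch, line 11, IndexError.
First divergence: at position 4 the run shows 'hit index 8' where the working version logs 'hit index 1'.
Intended log window:
  2: process_batch: 5 entries, threshold 8
  3: split_margin: 5 entries, threshold 8
  4: hit index 1
Execution walk:
  split_margin([5, 8, 8, 6, 12], 8) -> 8  [called from process_batch, line 9]
Log origins:
  1 — main, line 17
  2 — process_batch, line 8
  3 — split_margin, line 2
  4 — process_batch, line 10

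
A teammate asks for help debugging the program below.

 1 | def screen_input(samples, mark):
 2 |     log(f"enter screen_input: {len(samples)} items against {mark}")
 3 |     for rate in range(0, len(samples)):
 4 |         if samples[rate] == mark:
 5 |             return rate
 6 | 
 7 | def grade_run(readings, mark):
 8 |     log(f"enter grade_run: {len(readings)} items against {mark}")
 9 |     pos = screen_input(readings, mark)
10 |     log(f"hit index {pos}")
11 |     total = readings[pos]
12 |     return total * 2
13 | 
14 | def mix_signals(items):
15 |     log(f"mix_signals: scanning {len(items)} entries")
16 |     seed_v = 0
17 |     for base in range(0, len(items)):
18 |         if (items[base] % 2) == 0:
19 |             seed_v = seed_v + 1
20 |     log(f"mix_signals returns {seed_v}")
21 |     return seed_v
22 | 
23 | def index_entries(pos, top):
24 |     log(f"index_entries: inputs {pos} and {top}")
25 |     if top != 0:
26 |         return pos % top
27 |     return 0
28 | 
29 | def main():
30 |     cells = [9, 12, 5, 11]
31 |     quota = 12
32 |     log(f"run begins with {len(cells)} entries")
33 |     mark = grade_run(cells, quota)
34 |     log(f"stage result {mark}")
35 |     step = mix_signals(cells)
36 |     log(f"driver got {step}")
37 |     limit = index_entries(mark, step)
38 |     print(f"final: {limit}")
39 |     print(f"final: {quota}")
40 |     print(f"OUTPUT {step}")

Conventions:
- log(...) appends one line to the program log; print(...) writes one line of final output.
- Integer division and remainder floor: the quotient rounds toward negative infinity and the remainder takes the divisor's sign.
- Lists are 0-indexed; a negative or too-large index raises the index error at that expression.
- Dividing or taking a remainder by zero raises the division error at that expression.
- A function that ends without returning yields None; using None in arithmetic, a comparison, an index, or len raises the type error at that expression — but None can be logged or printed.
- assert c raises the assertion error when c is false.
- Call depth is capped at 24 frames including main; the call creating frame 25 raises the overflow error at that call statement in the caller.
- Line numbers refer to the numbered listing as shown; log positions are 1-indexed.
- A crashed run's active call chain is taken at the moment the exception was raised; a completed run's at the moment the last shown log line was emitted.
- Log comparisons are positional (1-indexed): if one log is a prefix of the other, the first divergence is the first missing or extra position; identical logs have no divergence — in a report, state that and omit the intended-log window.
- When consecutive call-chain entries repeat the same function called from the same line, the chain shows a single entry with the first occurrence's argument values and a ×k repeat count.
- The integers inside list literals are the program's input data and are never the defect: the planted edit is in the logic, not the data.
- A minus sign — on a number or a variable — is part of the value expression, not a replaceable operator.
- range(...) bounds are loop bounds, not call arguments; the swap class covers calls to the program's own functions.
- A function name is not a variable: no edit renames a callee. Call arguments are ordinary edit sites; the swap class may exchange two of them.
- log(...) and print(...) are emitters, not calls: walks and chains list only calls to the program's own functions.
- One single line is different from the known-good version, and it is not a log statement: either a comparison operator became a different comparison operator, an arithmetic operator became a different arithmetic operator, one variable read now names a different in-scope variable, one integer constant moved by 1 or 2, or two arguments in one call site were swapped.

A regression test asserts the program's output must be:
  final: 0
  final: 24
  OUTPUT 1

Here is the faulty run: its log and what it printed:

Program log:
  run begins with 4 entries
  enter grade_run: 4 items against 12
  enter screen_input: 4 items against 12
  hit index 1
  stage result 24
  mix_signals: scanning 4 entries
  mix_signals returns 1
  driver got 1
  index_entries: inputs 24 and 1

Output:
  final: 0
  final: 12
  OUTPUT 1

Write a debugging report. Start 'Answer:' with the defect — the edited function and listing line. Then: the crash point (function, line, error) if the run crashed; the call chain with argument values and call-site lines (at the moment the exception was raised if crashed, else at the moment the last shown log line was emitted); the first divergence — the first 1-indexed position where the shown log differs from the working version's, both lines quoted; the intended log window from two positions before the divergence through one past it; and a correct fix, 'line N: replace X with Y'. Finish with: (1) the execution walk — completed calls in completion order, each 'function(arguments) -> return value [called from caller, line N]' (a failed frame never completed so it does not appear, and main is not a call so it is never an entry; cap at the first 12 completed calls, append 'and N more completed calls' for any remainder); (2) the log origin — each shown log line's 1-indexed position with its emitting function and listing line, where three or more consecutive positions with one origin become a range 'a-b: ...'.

Answer: the defect is in main at line 39.
The tell: Log streams are identical — the defect surfaces only in the printed output.
Call chain: main -> index_entries(24, 1) (called at line 37).
First divergence: there is none — every log position agrees.
Execution walk:
  screen_input([9, 12, 5, 11], 12) -> 1  [called from grade_run, line 9]
  grade_run([9, 12, 5, 11], 12) -> 24  [called from main, line 33]
  mix_signals([9, 12, 5, 11]) -> 1  [called from main, line 35]
  index_entries(24, 1) -> 0  [called from main, line 37]
Origin of each log line:
  1: from main, line 32
  2: from grade_run, line 8
  3: from screen_input, line 2
  4: from grade_run, line 10
  5: from main, line 34
  6: from mix_signals, line 15
  7: from mix_signals, line 20
  8: from main, line 36
  9: from index_entries, line 24
A correct fix: line 39: replace `quota` with `mark`.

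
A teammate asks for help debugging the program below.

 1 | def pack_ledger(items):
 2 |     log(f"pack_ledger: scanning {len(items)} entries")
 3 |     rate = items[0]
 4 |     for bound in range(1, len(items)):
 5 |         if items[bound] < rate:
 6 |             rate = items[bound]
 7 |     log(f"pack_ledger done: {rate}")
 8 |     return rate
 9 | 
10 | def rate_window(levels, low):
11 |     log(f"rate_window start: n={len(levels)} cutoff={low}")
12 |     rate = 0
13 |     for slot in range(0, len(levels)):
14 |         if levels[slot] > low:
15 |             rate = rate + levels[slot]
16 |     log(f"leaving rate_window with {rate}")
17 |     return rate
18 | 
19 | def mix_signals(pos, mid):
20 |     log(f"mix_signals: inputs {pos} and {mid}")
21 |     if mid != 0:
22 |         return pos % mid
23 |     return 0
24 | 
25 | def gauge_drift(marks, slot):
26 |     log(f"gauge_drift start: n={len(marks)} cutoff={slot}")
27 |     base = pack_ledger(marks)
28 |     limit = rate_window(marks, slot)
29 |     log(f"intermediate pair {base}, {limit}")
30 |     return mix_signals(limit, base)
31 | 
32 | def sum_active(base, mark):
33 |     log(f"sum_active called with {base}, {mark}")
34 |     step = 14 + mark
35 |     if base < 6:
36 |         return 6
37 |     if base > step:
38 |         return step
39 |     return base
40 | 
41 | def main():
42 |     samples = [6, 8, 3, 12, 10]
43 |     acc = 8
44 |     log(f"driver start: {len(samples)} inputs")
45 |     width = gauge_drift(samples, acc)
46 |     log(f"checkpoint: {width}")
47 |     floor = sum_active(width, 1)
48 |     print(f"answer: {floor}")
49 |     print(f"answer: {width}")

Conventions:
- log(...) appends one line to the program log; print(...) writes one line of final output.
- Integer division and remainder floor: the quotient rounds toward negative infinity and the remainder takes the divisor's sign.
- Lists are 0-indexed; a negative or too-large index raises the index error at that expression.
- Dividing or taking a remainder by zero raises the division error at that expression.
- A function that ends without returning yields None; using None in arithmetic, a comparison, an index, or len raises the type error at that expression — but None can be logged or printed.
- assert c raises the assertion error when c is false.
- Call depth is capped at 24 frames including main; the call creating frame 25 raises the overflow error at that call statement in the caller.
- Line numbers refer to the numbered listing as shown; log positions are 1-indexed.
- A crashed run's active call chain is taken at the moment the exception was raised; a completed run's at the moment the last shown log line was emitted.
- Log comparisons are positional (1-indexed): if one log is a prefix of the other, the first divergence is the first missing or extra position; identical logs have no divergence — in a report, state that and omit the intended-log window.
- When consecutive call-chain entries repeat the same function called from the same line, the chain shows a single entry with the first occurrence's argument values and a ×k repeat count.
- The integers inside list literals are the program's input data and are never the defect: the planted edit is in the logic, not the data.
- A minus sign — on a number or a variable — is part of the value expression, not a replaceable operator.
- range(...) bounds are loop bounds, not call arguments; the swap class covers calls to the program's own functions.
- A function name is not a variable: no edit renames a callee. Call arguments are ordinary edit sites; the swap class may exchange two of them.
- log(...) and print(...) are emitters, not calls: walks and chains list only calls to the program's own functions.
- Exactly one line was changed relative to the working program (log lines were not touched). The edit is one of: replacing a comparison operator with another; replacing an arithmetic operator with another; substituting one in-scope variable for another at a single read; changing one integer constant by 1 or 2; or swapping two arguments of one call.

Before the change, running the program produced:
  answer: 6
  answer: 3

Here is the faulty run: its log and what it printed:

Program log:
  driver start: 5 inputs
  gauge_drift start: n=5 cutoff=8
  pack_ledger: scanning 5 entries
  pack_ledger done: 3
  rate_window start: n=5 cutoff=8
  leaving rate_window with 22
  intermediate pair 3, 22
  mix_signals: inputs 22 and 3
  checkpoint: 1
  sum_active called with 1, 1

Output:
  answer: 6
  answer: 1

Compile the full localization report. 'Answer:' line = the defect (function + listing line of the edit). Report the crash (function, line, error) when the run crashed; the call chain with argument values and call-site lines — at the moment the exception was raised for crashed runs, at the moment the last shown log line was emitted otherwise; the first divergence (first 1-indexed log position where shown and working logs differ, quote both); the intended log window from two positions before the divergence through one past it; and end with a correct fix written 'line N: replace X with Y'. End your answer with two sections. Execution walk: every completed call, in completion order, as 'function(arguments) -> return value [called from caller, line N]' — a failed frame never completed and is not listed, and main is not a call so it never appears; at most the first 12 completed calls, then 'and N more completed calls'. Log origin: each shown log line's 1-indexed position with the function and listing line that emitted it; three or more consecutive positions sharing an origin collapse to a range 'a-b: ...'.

Answer: the defect is in gauge_drift at line 30.
The tell: Log line 8 is where behavior first shows: 'mix_signals: inputs 22 and 3' appears instead of 'mix_signals: inputs 3 and 22'.
Call chain: main -> sum_active(1, 1) (called at line 47).
First divergence: position 8 — the shown line 'mix_signals: inputs 22 and 3' should read 'mix_signals: inputs 3 and 22'.
Intended log window:
  6: leaving rate_window with 22
  7: intermediate pair 3, 22
  8: mix_signals: inputs 3 and 22
  9: checkpoint: 3
Execution walk:
  pack_ledger([6, 8, 3, 12, 10]) -> 3  [called from gauge_drift, line 27]
  rate_window([6, 8, 3, 12, 10], 8) -> 22  [called from gauge_drift, line 28]
  mix_signals(22, 3) -> 1  [called from gauge_drift, line 30]
  gauge_drift([6, 8, 3, 12, 10], 8) -> 1  [called from main, line 45]
  sum_active(1, 1) -> 6  [called from main, line 47]
Origin of each log line:
  1 — main, line 44
  2 — gauge_drift, line 26
  3 — pack_ledger, line 2
  4 — pack_ledger, line 7
  5 — rate_window, line 11
  6 — rate_window, line 16
  7 — gauge_drift, line 29
  8 — mix_signals, line 20
  9 — main, line 46
  10 — sum_active, line 33
A correct fix: line 30: replace `mix_signals(limit, base)` with `mix_signals(base, limit)`.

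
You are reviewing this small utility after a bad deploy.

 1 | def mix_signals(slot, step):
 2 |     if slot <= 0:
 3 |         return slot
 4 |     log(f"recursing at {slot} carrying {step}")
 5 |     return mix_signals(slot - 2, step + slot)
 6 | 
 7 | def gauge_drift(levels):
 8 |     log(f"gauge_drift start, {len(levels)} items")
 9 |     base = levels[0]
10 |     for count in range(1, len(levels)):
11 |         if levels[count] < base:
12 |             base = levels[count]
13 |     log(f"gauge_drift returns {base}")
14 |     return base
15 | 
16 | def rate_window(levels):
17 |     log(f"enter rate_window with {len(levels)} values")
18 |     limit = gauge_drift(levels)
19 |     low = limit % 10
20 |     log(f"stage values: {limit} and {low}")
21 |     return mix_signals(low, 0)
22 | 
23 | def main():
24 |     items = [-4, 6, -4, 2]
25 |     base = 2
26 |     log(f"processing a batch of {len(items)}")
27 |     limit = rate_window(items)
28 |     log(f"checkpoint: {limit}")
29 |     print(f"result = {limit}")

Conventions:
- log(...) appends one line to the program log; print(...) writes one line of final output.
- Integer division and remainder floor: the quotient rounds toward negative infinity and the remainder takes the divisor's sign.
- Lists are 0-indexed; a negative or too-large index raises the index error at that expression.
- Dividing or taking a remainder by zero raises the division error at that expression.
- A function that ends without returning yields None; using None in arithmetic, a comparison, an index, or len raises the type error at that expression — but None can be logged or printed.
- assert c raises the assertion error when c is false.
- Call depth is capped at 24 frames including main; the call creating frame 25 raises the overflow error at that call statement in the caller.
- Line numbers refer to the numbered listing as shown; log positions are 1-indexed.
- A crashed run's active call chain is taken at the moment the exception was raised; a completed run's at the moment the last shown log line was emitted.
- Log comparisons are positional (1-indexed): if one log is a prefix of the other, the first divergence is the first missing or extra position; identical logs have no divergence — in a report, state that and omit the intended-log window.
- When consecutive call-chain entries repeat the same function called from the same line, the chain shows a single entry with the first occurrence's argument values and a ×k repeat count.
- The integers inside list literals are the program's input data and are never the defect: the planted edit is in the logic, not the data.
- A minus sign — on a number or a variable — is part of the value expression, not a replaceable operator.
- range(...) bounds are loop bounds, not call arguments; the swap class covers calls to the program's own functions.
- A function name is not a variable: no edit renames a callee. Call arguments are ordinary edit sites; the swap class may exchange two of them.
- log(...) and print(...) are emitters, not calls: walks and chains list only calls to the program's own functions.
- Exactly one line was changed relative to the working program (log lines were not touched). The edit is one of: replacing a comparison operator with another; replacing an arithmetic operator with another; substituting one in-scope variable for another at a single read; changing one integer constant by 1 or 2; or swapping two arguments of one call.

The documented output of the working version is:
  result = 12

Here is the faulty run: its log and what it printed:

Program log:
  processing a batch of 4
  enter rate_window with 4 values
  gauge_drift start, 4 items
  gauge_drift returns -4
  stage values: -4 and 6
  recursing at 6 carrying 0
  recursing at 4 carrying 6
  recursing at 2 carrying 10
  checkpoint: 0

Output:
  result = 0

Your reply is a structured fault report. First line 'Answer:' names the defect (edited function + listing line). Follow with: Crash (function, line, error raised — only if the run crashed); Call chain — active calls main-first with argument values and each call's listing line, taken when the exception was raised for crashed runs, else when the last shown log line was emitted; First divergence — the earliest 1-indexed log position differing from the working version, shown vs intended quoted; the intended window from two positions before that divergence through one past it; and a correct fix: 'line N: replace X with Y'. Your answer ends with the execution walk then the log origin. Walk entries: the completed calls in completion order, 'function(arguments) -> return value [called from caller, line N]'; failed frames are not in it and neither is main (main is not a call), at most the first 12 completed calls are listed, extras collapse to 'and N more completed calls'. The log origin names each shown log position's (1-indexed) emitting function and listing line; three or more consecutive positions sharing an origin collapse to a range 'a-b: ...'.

Answer: the defect is in mix_signals at line 3.
Key observation: Log line 9 is where behavior first shows: 'checkpoint: 0' appears instead of 'checkpoint: 12'.
Call chain: main.
First divergence: position 9 — the shown line 'checkpoint: 0' should read 'checkpoint: 12'.
Intended log window:
  7: recursing at 4 carrying 6
  8: recursing at 2 carrying 10
  9: checkpoint: 12
Execution walk:
  gauge_drift([-4, 6, -4, 2]) -> -4  [called from rate_window, line 18]
  mix_signals(0, 12) -> 0  [called from mix_signals, line 5]
  mix_signals(2, 10) -> 0  [called from mix_signals, line 5]
  mix_signals(4, 6) -> 0  [called from mix_signals, line 5]
  mix_signals(6, 0) -> 0  [called from rate_window, line 21]
  rate_window([-4, 6, -4, 2]) -> 0  [called from main, line 27]
Log origin:
  1: from main, line 26
  2: from rate_window, line 17
  3: from gauge_drift, line 8
  4: from gauge_drift, line 13
  5: from rate_window, line 20
  6-8: from mix_signals, line 4
  9: from main, line 28
A correct fix: line 3: replace `slot` with `step`.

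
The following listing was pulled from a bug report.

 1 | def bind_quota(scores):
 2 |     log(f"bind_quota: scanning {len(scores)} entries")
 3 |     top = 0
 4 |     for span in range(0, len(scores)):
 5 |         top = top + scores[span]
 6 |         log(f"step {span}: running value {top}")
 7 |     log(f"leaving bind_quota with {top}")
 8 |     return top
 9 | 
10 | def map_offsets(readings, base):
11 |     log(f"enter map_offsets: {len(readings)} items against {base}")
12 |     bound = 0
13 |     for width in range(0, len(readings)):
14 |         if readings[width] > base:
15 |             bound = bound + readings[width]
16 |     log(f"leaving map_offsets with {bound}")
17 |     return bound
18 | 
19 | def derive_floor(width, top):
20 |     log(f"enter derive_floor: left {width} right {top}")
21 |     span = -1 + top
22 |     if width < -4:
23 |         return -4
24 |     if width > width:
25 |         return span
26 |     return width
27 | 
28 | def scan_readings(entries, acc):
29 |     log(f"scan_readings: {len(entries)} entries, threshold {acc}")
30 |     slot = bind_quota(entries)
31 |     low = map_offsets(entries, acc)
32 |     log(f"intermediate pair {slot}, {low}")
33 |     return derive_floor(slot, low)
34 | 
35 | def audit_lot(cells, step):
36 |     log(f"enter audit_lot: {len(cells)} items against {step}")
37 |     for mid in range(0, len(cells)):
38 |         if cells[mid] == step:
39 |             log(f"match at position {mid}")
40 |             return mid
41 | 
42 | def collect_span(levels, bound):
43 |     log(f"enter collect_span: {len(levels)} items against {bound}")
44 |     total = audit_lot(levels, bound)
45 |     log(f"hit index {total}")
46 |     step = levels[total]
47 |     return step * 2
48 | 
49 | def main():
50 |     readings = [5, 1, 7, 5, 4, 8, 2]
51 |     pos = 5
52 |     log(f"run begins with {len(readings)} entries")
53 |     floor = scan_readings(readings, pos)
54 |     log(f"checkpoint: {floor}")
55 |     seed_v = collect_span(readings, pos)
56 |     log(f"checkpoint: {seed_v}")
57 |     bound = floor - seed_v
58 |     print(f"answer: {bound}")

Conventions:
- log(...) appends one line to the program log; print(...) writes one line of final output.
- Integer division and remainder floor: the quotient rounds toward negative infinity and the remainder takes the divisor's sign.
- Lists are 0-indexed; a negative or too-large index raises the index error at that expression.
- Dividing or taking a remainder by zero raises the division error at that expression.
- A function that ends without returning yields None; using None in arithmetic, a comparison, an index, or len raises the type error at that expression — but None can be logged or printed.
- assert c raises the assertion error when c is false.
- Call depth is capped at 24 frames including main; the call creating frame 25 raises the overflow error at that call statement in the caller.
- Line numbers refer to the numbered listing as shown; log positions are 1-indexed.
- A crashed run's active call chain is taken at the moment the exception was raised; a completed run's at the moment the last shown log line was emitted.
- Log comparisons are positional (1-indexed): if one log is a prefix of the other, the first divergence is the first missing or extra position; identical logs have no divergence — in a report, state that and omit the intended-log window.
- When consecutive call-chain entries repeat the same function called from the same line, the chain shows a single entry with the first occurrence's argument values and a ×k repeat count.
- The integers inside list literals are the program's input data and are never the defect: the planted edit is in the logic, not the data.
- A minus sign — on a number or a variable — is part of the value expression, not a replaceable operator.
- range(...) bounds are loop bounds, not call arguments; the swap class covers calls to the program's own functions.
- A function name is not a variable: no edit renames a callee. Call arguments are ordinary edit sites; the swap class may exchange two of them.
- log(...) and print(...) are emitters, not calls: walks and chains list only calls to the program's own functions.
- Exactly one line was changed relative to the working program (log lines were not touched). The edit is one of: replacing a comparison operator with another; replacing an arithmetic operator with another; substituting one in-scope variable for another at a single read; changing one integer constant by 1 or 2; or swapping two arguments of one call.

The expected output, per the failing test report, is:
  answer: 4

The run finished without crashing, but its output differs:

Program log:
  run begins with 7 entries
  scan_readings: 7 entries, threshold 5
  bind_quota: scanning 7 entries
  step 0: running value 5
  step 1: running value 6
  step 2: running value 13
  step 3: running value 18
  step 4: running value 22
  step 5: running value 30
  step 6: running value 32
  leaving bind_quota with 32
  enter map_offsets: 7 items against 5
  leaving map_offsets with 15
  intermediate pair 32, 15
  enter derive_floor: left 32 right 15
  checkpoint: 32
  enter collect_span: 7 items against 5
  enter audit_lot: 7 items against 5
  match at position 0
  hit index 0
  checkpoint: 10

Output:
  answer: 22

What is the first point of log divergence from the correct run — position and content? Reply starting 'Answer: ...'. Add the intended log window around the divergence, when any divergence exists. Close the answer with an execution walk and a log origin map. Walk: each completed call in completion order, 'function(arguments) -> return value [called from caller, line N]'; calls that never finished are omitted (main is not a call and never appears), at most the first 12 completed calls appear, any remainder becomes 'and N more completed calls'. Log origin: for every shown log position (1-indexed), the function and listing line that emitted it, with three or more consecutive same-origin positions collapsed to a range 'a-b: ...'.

Answer: position 16; shown 'checkpoint: 32' vs intended 'checkpoint: 14'.
Intended log window:
  14: intermediate pair 32, 15
  15: enter derive_floor: left 32 right 15
  16: checkpoint: 14
  17: enter collect_span: 7 items against 5
Execution walk:
  bind_quota([5, 1, 7, 5, 4, 8, 2]) -> 32  [called from scan_readings, line 30]
  map_offsets([5, 1, 7, 5, 4, 8, 2], 5) -> 15  [called from scan_readings, line 31]
  derive_floor(32, 15) -> 32  [called from scan_readings, line 33]
  scan_readings([5, 1, 7, 5, 4, 8, 2], 5) -> 32  [called from main, line 53]
  audit_lot([5, 1, 7, 5, 4, 8, 2], 5) -> 0  [called from collect_span, line 44]
  collect_span([5, 1, 7, 5, 4, 8, 2], 5) -> 10  [called from main, line 55]
Log line origins:
  1: emitted by main (line 52)
  2: emitted by scan_readings (line 29)
  3: emitted by bind_quota (line 2)
  4-10: emitted by bind_quota (line 6)
  11: emitted by bind_quota (line 7)
  12: emitted by map_offsets (line 11)
  13: emitted by map_offsets (line 16)
  14: emitted by scan_readings (line 32)
  15: emitted by derive_floor (line 20)
  16: emitted by main (line 54)
  17: emitted by collect_span (line 43)
  18: emitted by audit_lot (line 36)
  19: emitted by audit_lot (line 39)
  20: emitted by collect_span (line 45)
  21: emitted by main (line 56)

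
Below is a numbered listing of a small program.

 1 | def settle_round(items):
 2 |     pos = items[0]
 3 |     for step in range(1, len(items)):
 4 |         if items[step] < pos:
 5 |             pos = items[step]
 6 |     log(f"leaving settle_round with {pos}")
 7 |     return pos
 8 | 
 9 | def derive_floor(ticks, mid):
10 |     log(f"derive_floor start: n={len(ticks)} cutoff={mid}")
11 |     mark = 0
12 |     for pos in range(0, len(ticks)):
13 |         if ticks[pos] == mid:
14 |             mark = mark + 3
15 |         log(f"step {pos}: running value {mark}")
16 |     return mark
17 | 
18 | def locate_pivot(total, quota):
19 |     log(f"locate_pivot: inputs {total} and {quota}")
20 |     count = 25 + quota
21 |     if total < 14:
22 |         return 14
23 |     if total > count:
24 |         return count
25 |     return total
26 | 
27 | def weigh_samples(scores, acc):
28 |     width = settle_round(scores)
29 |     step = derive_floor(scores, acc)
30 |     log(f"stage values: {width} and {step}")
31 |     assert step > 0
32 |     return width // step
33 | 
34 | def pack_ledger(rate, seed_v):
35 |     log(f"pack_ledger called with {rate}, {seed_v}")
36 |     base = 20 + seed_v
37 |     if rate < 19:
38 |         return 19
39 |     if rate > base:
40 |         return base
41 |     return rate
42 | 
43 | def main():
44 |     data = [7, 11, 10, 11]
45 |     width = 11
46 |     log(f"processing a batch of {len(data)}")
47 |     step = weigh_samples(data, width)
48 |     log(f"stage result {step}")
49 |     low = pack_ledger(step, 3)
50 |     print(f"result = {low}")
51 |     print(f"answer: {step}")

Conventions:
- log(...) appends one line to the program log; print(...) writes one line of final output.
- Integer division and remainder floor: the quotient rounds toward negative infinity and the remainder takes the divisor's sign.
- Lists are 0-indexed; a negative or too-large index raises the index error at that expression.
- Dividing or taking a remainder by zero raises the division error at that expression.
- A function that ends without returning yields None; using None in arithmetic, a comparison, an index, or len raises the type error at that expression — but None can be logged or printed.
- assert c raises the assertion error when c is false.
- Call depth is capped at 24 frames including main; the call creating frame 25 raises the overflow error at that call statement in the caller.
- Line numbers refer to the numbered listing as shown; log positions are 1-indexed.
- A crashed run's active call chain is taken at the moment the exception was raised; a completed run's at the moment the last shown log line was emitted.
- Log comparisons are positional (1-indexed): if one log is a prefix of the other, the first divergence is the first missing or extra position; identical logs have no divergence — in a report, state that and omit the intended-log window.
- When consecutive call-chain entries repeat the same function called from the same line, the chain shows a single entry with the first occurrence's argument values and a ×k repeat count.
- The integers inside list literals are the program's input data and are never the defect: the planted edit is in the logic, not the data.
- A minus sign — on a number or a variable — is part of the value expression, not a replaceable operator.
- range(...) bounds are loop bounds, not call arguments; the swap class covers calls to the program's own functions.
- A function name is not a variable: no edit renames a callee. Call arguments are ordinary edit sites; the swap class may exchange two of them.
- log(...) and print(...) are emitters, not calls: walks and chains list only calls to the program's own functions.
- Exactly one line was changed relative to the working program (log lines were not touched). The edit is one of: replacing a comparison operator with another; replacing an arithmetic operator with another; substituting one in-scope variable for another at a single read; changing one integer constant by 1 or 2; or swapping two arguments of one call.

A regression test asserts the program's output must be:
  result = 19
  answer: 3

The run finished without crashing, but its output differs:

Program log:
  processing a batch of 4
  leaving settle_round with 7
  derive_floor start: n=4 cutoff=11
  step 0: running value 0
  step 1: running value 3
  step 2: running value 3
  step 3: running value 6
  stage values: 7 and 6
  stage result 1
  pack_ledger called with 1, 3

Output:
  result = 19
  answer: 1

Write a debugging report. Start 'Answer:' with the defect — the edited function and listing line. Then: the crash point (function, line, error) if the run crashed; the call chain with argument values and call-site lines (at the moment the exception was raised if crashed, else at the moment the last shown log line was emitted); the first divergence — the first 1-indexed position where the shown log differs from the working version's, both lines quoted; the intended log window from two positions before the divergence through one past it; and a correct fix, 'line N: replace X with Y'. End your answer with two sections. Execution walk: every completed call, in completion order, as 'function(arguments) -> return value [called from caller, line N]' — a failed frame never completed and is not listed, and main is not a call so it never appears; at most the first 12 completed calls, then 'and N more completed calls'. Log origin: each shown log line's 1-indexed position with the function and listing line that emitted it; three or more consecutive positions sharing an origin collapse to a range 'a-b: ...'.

Answer: the defect is in derive_floor at line 14.
Key observation: The earliest visible damage is log position 5 — 'step 1: running value 3' rather than the intended 'step 1: running value 1'.
Call chain: main -> pack_ledger(1, 3) (called at line 49).
First divergence: position 5 — the shown line 'step 1: running value 3' should read 'step 1: running value 1'.
Intended log window:
  3: derive_floor start: n=4 cutoff=11
  4: step 0: running value 0
  5: step 1: running value 1
  6: step 2: running value 1
Execution walk:
  settle_round([7, 11, 10, 11]) -> 7  [called from weigh_samples, line 28]
  derive_floor([7, 11, 10, 11], 11) -> 6  [called from weigh_samples, line 29]
  weigh_samples([7, 11, 10, 11], 11) -> 1  [called from main, line 47]
  pack_ledger(1, 3) -> 19  [called from main, line 49]
Log origin:
  1 — main, line 46
  2 — settle_round, line 6
  3 — derive_floor, line 10
  4-7 — derive_floor, line 15
  8 — weigh_samples, line 30
  9 — main, line 48
  10 — pack_ledger, line 35
A correct fix: line 14: replace `3` with `1`.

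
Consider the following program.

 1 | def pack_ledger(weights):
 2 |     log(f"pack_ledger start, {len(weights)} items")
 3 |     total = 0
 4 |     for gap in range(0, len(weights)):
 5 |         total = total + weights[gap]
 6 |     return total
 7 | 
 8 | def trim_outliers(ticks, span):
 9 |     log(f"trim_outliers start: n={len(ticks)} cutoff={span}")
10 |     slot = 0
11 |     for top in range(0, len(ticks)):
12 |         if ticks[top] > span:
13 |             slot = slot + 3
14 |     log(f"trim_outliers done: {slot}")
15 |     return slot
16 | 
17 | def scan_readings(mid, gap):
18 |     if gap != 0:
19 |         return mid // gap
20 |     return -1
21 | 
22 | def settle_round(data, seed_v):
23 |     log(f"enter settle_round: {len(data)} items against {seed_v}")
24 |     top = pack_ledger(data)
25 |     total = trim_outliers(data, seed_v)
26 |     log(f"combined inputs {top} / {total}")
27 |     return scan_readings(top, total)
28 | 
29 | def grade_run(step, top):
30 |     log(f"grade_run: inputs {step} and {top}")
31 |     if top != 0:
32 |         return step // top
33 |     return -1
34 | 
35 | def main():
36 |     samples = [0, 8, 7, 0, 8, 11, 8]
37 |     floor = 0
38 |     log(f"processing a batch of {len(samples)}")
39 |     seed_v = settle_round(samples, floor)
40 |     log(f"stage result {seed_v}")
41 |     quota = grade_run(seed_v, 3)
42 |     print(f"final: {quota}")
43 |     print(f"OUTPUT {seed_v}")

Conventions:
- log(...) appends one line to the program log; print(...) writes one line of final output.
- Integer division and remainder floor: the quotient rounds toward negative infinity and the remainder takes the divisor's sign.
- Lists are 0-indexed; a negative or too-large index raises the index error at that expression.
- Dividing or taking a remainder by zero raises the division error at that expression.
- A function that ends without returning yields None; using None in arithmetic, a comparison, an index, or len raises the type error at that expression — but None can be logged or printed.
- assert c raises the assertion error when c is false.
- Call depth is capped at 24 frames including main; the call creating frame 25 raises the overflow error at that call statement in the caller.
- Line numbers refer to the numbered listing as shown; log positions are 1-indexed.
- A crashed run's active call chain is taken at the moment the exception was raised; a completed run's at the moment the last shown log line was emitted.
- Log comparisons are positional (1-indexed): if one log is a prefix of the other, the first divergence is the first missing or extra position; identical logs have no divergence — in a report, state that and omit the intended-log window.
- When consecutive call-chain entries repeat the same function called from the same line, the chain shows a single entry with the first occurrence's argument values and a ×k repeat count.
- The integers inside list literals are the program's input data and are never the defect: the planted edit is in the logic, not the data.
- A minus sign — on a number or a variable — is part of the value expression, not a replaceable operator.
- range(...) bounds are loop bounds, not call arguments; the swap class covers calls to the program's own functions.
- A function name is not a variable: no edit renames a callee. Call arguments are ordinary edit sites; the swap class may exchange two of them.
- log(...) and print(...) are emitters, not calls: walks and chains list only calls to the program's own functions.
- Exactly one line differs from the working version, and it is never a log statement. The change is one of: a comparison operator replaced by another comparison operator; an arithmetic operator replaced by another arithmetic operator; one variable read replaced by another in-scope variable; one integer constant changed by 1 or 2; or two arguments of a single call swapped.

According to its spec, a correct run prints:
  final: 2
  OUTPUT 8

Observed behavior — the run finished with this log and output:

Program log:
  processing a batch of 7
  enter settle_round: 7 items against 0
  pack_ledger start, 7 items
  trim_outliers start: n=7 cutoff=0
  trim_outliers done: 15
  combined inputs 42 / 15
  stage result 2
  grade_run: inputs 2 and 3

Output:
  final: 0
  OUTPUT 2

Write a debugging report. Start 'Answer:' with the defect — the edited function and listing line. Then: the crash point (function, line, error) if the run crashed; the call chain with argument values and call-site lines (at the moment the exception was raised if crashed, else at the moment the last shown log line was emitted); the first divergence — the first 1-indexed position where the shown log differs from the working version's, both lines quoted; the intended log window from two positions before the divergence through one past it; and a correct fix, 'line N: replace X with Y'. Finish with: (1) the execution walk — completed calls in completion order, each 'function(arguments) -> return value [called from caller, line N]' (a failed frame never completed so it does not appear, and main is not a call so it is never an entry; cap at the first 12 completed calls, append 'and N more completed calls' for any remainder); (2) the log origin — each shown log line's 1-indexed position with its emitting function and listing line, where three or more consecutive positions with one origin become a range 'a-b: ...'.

Answer: the defect is in trim_outliers at line 13.
Core observation: The earliest visible damage is log position 5 — 'trim_outliers done: 15' rather than the intended 'trim_outliers done: 5'.
Call chain: main -> grade_run(2, 3) (called at line 41).
First divergence: at position 5 the run shows 'trim_outliers done: 15' where the working version logs 'trim_outliers done: 5'.
Intended log window:
  3: pack_ledger start, 7 items
  4: trim_outliers start: n=7 cutoff=0
  5: trim_outliers done: 5
  6: combined inputs 42 / 5
Execution walk:
  pack_ledger([0, 8, 7, 0, 8, 11, 8]) -> 42  [called from settle_round, line 24]
  trim_outliers([0, 8, 7, 0, 8, 11, 8], 0) -> 15  [called from settle_round, line 25]
  scan_readings(42, 15) -> 2  [called from settle_round, line 27]
  settle_round([0, 8, 7, 0, 8, 11, 8], 0) -> 2  [called from main, line 39]
  grade_run(2, 3) -> 0  [called from main, line 41]
Log origin:
  1: logged in main at line 38
  2: logged in settle_round at line 23
  3: logged in pack_ledger at line 2
  4: logged in trim_outliers at line 9
  5: logged in trim_outliers at line 14
  6: logged in settle_round at line 26
  7: logged in main at line 40
  8: logged in grade_run at line 30
A correct fix: line 13: replace `3` with `1`.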